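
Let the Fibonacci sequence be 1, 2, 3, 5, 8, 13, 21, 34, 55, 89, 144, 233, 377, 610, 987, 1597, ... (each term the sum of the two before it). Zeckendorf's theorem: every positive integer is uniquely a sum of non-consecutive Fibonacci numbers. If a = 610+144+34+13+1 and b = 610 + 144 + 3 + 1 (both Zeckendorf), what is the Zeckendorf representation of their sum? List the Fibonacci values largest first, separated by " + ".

The two numbers are 802 and 758, so their sum is 1560.
Greedy algorithm:
subtract 987 from 1560: 573 remains
subtract 377 from 573: 196 remains
subtract 144 from 196: 52 remains
subtract 34 from 52: 18 remains
subtract 13 from 18: 5 remains
subtract 5 from 5: 0 remains

987 + 377 + 144 + 34 + 13 + 5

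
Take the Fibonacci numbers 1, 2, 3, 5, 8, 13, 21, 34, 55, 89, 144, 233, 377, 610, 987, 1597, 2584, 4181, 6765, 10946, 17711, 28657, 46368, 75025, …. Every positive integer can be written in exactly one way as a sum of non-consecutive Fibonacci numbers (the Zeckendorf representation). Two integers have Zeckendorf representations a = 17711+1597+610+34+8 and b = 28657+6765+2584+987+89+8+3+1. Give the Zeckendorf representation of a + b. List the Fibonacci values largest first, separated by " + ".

The two numbers are 19960 and 39094, so their sum is 59054.
59054: greatest Fibonacci not exceeding it is 46368, leaving 12686
12686: greatest Fibonacci not exceeding it is 10946, leaving 1740
1740: greatest Fibonacci not exceeding it is 1597, leaving 143
143: greatest Fibonacci not exceeding it is 89, leaving 54
54: greatest Fibonacci not exceeding it is 34, leaving 20
20: greatest Fibonacci not exceeding it is 13, leaving 7
7: greatest Fibonacci not exceeding it is 5, leaving 2
2: greatest Fibonacci not exceeding it is 2, leaving 0

46368 + 10946 + 1597 + 89 + 34 + 13 + 5 + 2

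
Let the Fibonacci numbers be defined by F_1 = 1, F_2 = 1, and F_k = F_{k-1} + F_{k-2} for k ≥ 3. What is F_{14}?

Iterating the recurrence up to F_{9} = 34 and F_{8} = 21:
F_{10} = F_{9} + F_{8} = 34 + 21 = 55
F_{11} = F_{10} + F_{9} = 55 + 34 = 89
F_{12} = F_{11} + F_{10} = 89 + 55 = 144
F_{13} = F_{12} + F_{11} = 144 + 89 = 233
F_{14} = F_{13} + F_{12} = 233 + 144 = 377

377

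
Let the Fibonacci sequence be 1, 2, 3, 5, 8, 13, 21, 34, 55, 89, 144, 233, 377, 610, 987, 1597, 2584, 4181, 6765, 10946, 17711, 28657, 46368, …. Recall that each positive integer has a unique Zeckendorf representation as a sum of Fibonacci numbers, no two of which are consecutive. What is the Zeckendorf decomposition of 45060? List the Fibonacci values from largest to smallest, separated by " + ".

28657 + 10946 + 4181 + 987 + 233 + 55 + 1

45060: greatest Fibonacci not exceeding it is 28657, leaving 16403
16403: greatest Fibonacci not exceeding it is 10946, leaving 5457
5457: greatest Fibonacci not exceeding it is 4181, leaving 1276
1276: greatest Fibonacci not exceeding it is 987, leaving 289
289: greatest Fibonacci not exceeding it is 233, leaving 56
56: greatest Fibonacci not exceeding it is 55, leaving 1
1: greatest Fibonacci not exceeding it is 1, leaving 0
So 45060 = 28657 + 10946 + 4181 + 987 + 233 + 55 + 1, with no two terms consecutive in the sequence.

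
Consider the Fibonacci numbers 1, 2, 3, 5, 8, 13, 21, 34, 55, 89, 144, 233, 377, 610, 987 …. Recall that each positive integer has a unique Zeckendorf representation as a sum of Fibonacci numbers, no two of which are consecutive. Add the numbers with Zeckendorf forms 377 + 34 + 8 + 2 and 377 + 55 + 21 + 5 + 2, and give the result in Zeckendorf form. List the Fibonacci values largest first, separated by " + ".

The two numbers are 421 and 460, so their sum is 881.
largest Fibonacci ≤ 881 is 610; 881 − 610 = 271
largest Fibonacci ≤ 271 is 233; 271 − 233 = 38
largest Fibonacci ≤ 38 is 34; 38 − 34 = 4
largest Fibonacci ≤ 4 is 3; 4 − 3 = 1
largest Fibonacci ≤ 1 is 1; 1 − 1 = 0

610 + 233 + 34 + 3 + 1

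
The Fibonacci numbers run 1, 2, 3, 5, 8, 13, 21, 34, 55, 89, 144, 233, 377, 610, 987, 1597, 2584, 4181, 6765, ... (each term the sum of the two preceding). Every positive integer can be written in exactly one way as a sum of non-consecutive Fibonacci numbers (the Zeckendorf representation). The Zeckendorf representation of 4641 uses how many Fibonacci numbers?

6

subtract 4181 from 4641: 460 remains
subtract 377 from 460: 83 remains
subtract 55 from 83: 28 remains
subtract 21 from 28: 7 remains
subtract 5 from 7: 2 remains
subtract 2 from 2: 0 remains
4641 = 4181 + 377 + 55 + 21 + 5 + 2, which has 6 terms.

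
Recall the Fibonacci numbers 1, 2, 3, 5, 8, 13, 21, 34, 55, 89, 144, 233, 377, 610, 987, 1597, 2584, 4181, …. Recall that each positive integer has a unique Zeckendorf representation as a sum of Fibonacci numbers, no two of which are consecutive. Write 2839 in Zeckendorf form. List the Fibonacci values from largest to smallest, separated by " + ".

2584 + 233 + 21 + 1

Repeatedly subtract the largest Fibonacci number that fits:
largest Fibonacci ≤ 2839 is 2584; 2839 − 2584 = 255
largest Fibonacci ≤ 255 is 233; 255 − 233 = 22
largest Fibonacci ≤ 22 is 21; 22 − 21 = 1
largest Fibonacci ≤ 1 is 1; 1 − 1 = 0
So 2839 = 2584 + 233 + 21 + 1, with no two terms consecutive in the sequence.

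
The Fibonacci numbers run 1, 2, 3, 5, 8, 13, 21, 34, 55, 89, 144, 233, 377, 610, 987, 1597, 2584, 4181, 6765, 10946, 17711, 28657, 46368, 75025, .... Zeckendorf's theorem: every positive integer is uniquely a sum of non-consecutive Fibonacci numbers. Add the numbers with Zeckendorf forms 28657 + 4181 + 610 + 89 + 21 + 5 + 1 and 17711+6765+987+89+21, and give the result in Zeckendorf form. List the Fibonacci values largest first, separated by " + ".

46368 + 10946 + 1597 + 144 + 55 + 21 + 5 + 1

The two numbers are 33564 and 25573, so their sum is 59137.
46368 ≤ 59137 < 75025, so take 46368; remainder 12769
10946 ≤ 12769 < 17711, so take 10946; remainder 1823
1597 ≤ 1823 < 2584, so take 1597; remainder 226
144 ≤ 226 < 233, so take 144; remainder 82
55 ≤ 82 < 89, so take 55; remainder 27
21 ≤ 27 < 34, so take 21; remainder 6
5 ≤ 6 < 8, so take 5; remainder 1
1 ≤ 1 < 2, so take 1; remainder 0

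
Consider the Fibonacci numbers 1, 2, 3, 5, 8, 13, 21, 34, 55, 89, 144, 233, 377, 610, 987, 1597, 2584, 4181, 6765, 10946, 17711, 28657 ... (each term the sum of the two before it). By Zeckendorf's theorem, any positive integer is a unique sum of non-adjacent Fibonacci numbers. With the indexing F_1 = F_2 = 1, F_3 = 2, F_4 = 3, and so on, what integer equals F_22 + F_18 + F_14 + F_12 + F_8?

F_22 + F_18 + F_14 + F_12 + F_8 = 17711 + 2584 + 377 + 144 + 21 = 20837.

20837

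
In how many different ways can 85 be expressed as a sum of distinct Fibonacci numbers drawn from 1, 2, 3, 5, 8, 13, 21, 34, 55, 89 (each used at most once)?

85 = 55+21+8+1 = 55+21+5+3+1 = 55+13+8+5+3+1 = … (1 more), for 4 in all.

4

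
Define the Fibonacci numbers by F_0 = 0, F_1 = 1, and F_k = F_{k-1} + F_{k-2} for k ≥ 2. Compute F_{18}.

2584

Iterating the recurrence up to F_{13} = 233 and F_{12} = 144:
F_{14} = F_{13} + F_{12} = 233 + 144 = 377
F_{15} = F_{14} + F_{13} = 377 + 233 = 610
F_{16} = F_{15} + F_{14} = 610 + 377 = 987
F_{17} = F_{16} + F_{15} = 987 + 610 = 1597
F_{18} = F_{17} + F_{16} = 1597 + 987 = 2584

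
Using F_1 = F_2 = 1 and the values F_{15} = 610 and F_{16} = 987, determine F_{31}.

1346269

By F_{2k+1} = F_k² + F_{k+1}²: F_{31} = 610² + 987² = 372100 + 974169 = 1346269.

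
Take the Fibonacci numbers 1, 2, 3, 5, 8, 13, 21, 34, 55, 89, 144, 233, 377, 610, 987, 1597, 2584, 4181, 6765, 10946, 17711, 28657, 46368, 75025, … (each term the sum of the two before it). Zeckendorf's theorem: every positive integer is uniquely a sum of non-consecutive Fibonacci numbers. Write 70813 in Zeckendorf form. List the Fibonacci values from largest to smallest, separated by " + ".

46368 ≤ 70813 < 75025, so take 46368; remainder 24445
17711 ≤ 24445 < 28657, so take 17711; remainder 6734
4181 ≤ 6734 < 6765, so take 4181; remainder 2553
1597 ≤ 2553 < 2584, so take 1597; remainder 956
610 ≤ 956 < 987, so take 610; remainder 346
233 ≤ 346 < 377, so take 233; remainder 113
89 ≤ 113 < 144, so take 89; remainder 24
21 ≤ 24 < 34, so take 21; remainder 3
3 ≤ 3 < 5, so take 3; remainder 0
So 70813 = 46368 + 17711 + 4181 + 1597 + 610 + 233 + 89 + 21 + 3, with no two terms consecutive in the sequence.

46368 + 17711 + 4181 + 1597 + 610 + 233 + 89 + 21 + 3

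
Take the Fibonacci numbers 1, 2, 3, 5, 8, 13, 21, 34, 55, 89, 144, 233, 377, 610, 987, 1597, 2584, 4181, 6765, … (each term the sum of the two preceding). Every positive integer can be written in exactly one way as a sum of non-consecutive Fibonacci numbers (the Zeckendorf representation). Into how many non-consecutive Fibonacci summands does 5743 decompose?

4181 ≤ 5743 < 6765, so take 4181; remainder 1562
987 ≤ 1562 < 1597, so take 987; remainder 575
377 ≤ 575 < 610, so take 377; remainder 198
144 ≤ 198 < 233, so take 144; remainder 54
34 ≤ 54 < 55, so take 34; remainder 20
13 ≤ 20 < 21, so take 13; remainder 7
5 ≤ 7 < 8, so take 5; remainder 2
2 ≤ 2 < 3, so take 2; remainder 0
5743 = 4181 + 987 + 377 + 144 + 34 + 13 + 5 + 2, which has 8 terms.

8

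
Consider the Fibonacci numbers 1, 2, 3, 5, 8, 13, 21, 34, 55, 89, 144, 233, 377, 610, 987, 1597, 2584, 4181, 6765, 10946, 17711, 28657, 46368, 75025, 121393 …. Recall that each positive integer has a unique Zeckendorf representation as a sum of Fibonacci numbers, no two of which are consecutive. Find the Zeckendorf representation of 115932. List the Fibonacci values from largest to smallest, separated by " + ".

Greedy algorithm:
75025 ≤ 115932 < 121393, so take 75025; remainder 40907
28657 ≤ 40907 < 46368, so take 28657; remainder 12250
10946 ≤ 12250 < 17711, so take 10946; remainder 1304
987 ≤ 1304 < 1597, so take 987; remainder 317
233 ≤ 317 < 377, so take 233; remainder 84
55 ≤ 84 < 89, so take 55; remainder 29
21 ≤ 29 < 34, so take 21; remainder 8
8 ≤ 8 < 13, so take 8; remainder 0
So 115932 = 75025 + 28657 + 10946 + 987 + 233 + 55 + 21 + 8, with no two terms consecutive in the sequence.

75025 + 28657 + 10946 + 987 + 233 + 55 + 21 + 8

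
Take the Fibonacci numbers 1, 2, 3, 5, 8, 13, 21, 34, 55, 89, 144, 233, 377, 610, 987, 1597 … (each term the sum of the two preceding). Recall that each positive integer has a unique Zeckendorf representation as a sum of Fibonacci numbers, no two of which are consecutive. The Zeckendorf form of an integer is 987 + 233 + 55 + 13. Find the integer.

1288

987 + 233 + 55 + 13 = 1288.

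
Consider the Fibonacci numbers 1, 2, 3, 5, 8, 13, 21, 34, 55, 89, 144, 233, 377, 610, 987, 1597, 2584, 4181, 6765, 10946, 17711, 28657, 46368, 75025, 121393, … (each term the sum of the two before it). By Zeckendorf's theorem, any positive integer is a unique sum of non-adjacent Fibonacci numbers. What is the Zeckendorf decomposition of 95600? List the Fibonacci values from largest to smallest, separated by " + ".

75025 + 17711 + 2584 + 233 + 34 + 13

Greedy algorithm:
subtract 75025 from 95600: 20575 remains
subtract 17711 from 20575: 2864 remains
subtract 2584 from 2864: 280 remains
subtract 233 from 280: 47 remains
subtract 34 from 47: 13 remains
subtract 13 from 13: 0 remains
So 95600 = 75025 + 17711 + 2584 + 233 + 34 + 13, with no two terms consecutive in the sequence.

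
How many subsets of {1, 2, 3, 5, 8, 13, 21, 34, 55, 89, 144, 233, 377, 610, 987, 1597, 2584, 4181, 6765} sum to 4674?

48

4674 = 4181+377+89+21+5+1 = 4181+377+89+21+3+2+1 = 4181+377+89+13+8+5+1 = … (45 more), for 48 in all.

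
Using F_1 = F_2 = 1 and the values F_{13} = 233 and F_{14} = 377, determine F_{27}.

By F_{2k+1} = F_k² + F_{k+1}²: F_{27} = 233² + 377² = 54289 + 142129 = 196418.

196418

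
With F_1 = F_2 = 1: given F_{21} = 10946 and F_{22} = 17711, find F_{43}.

By F_{2k+1} = F_k² + F_{k+1}²: F_{43} = 10946² + 17711² = 119814916 + 313679521 = 433494437.

433494437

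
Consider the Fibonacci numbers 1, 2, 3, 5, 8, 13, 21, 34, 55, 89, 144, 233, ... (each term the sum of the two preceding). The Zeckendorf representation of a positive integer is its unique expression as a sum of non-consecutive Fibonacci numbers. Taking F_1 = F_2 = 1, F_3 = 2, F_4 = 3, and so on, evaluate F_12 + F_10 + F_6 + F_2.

F_12 + F_10 + F_6 + F_2 = 144 + 55 + 8 + 1 = 208.

208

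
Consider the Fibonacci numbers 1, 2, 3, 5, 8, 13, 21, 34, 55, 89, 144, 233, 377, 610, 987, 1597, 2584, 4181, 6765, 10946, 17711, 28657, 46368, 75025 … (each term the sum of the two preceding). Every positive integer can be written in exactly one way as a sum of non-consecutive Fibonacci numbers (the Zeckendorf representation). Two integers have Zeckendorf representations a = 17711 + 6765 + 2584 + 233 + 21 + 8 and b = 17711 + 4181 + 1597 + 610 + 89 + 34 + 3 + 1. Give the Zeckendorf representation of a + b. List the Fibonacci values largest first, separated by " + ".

The two numbers are 27322 and 24226, so their sum is 51548.
Greedy algorithm:
take 46368 (≤ 51548); 51548 − 46368 = 5180
take 4181 (≤ 5180); 5180 − 4181 = 999
take 987 (≤ 999); 999 − 987 = 12
take 8 (≤ 12); 12 − 8 = 4
take 3 (≤ 4); 4 − 3 = 1
take 1 (≤ 1); 1 − 1 = 0

46368 + 4181 + 987 + 8 + 3 + 1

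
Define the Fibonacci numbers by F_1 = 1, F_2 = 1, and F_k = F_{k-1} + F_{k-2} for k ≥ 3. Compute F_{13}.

Iterating the recurrence up to F_{9} = 34 and F_{8} = 21:
F_{10} = F_{9} + F_{8} = 34 + 21 = 55
F_{11} = F_{10} + F_{9} = 55 + 34 = 89
F_{12} = F_{11} + F_{10} = 89 + 55 = 144
F_{13} = F_{12} + F_{11} = 144 + 89 = 233

233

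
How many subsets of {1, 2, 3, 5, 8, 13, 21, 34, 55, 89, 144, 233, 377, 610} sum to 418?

6

Each representation comes from the Zeckendorf form by replacing some F_k with F_{k−1} + F_{k−2} where possible.
418 = 377+34+5+2 = 377+21+13+5+2 = 233+144+34+5+2 = 233+144+21+13+5+2 = … (2 more), for 6 in all.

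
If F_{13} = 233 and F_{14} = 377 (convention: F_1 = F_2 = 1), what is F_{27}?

By F_{2k+1} = F_k² + F_{k+1}²: F_{27} = 233² + 377² = 54289 + 142129 = 196418.

196418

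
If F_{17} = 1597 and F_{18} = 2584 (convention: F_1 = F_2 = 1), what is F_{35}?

By F_{2k+1} = F_k² + F_{k+1}²: F_{35} = 1597² + 2584² = 2550409 + 6677056 = 9227465.

9227465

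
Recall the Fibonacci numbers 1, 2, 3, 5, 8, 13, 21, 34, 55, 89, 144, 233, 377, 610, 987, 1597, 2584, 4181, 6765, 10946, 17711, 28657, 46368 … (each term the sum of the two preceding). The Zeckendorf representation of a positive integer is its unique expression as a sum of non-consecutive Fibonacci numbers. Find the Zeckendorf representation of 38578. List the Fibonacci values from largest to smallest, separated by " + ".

28657 + 6765 + 2584 + 377 + 144 + 34 + 13 + 3 + 1

subtract 28657 from 38578: 9921 remains
subtract 6765 from 9921: 3156 remains
subtract 2584 from 3156: 572 remains
subtract 377 from 572: 195 remains
subtract 144 from 195: 51 remains
subtract 34 from 51: 17 remains
subtract 13 from 17: 4 remains
subtract 3 from 4: 1 remains
subtract 1 from 1: 0 remains
So 38578 = 28657 + 6765 + 2584 + 377 + 144 + 34 + 13 + 3 + 1, with no two terms consecutive in the sequence.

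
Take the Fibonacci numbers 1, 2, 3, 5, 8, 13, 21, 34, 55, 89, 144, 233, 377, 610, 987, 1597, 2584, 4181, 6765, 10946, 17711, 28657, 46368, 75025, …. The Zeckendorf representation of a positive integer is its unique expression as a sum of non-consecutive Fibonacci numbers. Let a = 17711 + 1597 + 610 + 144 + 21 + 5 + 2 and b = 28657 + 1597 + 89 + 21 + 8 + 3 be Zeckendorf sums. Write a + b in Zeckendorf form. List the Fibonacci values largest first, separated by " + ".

46368 + 2584 + 987 + 377 + 144 + 5

The two numbers are 20090 and 30375, so their sum is 50465.
46368 ≤ 50465 < 75025, so take 46368; remainder 4097
2584 ≤ 4097 < 4181, so take 2584; remainder 1513
987 ≤ 1513 < 1597, so take 987; remainder 526
377 ≤ 526 < 610, so take 377; remainder 149
144 ≤ 149 < 233, so take 144; remainder 5
5 ≤ 5 < 8, so take 5; remainder 0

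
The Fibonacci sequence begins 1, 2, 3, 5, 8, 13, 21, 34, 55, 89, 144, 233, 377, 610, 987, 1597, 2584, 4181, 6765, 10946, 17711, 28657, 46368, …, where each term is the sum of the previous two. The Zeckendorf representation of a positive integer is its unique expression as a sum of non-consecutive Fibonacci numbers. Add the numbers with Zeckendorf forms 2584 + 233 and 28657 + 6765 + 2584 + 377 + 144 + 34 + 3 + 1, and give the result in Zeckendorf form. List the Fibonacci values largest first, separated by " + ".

28657 + 10946 + 1597 + 144 + 34 + 3 + 1

The two numbers are 2817 and 38565, so their sum is 41382.
Greedily peel off the largest Fibonacci term at each step:
take 28657 (≤ 41382); 41382 − 28657 = 12725
take 10946 (≤ 12725); 12725 − 10946 = 1779
take 1597 (≤ 1779); 1779 − 1597 = 182
take 144 (≤ 182); 182 − 144 = 38
take 34 (≤ 38); 38 − 34 = 4
take 3 (≤ 4); 4 − 3 = 1
take 1 (≤ 1); 1 − 1 = 0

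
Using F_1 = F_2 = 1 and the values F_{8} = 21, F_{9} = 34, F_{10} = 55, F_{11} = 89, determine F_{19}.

By the addition formula F_{m+n} = F_m F_{n+1} + F_{m−1} F_n with m=9, n=10: F_{19} = 34·89 + 21·55 = 3026 + 1155 = 4181.

4181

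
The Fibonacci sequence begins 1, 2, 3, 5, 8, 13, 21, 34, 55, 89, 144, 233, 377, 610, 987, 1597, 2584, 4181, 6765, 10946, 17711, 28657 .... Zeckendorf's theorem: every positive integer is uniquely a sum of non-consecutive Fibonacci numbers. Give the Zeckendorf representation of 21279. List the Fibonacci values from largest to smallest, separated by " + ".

subtract 17711 from 21279: 3568 remains
subtract 2584 from 3568: 984 remains
subtract 610 from 984: 374 remains
subtract 233 from 374: 141 remains
subtract 89 from 141: 52 remains
subtract 34 from 52: 18 remains
subtract 13 from 18: 5 remains
subtract 5 from 5: 0 remains
So 21279 = 17711 + 2584 + 610 + 233 + 89 + 34 + 13 + 5, with no two terms consecutive in the sequence.

17711 + 2584 + 610 + 233 + 89 + 34 + 13 + 5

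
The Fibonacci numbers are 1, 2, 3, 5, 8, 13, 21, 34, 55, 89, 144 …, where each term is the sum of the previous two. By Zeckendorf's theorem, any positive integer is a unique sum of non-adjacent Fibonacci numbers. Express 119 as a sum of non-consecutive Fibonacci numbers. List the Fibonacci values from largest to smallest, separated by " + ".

largest Fibonacci ≤ 119 is 89; 119 − 89 = 30
largest Fibonacci ≤ 30 is 21; 30 − 21 = 9
largest Fibonacci ≤ 9 is 8; 9 − 8 = 1
largest Fibonacci ≤ 1 is 1; 1 − 1 = 0
So 119 = 89 + 21 + 8 + 1, with no two terms consecutive in the sequence.

89 + 21 + 8 + 1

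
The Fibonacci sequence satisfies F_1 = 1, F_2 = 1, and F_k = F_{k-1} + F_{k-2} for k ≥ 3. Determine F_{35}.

Iterating the recurrence up to F_{31} = 1346269 and F_{30} = 832040:
F_{32} = F_{31} + F_{30} = 1346269 + 832040 = 2178309
F_{33} = F_{32} + F_{31} = 2178309 + 1346269 = 3524578
F_{34} = F_{33} + F_{32} = 3524578 + 2178309 = 5702887
F_{35} = F_{34} + F_{33} = 5702887 + 3524578 = 9227465

9227465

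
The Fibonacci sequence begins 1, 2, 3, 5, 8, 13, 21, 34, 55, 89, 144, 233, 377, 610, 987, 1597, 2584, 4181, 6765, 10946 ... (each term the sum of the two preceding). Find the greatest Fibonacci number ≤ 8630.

6765 ≤ 8630 < 10946, so the largest Fibonacci number not exceeding 8630 is 6765.

6765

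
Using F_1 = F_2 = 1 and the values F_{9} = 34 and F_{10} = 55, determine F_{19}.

4181

By F_{2k+1} = F_k² + F_{k+1}²: F_{19} = 34² + 55² = 1156 + 3025 = 4181.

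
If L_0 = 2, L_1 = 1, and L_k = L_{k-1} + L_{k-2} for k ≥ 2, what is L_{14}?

Iterating the recurrence up to L_{6} = 18 and L_{5} = 11:
L_{7} = L_{6} + L_{5} = 18 + 11 = 29
L_{8} = L_{7} + L_{6} = 29 + 18 = 47
L_{9} = L_{8} + L_{7} = 47 + 29 = 76
L_{10} = L_{9} + L_{8} = 76 + 47 = 123
L_{11} = L_{10} + L_{9} = 123 + 76 = 199
L_{12} = L_{11} + L_{10} = 199 + 123 = 322
L_{13} = L_{12} + L_{11} = 322 + 199 = 521
L_{14} = L_{13} + L_{12} = 521 + 322 = 843

843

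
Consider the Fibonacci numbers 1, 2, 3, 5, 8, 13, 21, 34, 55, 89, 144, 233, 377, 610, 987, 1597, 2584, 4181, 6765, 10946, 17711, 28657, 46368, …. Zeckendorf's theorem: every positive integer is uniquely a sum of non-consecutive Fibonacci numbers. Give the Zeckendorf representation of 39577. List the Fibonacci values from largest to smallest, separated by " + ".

Greedy algorithm:
39577: greatest Fibonacci not exceeding it is 28657, leaving 10920
10920: greatest Fibonacci not exceeding it is 6765, leaving 4155
4155: greatest Fibonacci not exceeding it is 2584, leaving 1571
1571: greatest Fibonacci not exceeding it is 987, leaving 584
584: greatest Fibonacci not exceeding it is 377, leaving 207
207: greatest Fibonacci not exceeding it is 144, leaving 63
63: greatest Fibonacci not exceeding it is 55, leaving 8
8: greatest Fibonacci not exceeding it is 8, leaving 0
So 39577 = 28657 + 6765 + 2584 + 987 + 377 + 144 + 55 + 8, with no two terms consecutive in the sequence.

28657 + 6765 + 2584 + 987 + 377 + 144 + 55 + 8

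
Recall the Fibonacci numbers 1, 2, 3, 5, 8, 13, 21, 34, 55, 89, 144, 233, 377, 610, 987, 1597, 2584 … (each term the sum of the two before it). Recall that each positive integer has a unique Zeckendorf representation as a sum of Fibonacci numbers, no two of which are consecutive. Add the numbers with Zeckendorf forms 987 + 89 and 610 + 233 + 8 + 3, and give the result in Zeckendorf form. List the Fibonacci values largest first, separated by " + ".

The two numbers are 1076 and 854, so their sum is 1930.
Repeatedly subtract the largest Fibonacci number that fits:
subtract 1597 from 1930: 333 remains
subtract 233 from 333: 100 remains
subtract 89 from 100: 11 remains
subtract 8 from 11: 3 remains
subtract 3 from 3: 0 remains

1597 + 233 + 89 + 8 + 3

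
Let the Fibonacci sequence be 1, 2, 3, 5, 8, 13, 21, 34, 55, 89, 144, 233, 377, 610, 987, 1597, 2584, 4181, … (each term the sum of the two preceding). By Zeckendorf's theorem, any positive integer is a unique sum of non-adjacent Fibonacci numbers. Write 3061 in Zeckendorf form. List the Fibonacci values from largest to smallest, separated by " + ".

3061 − 2584 = 477
477 − 377 = 100
100 − 89 = 11
11 − 8 = 3
3 − 3 = 0
So 3061 = 2584 + 377 + 89 + 8 + 3, with no two terms consecutive in the sequence.

2584 + 377 + 89 + 8 + 3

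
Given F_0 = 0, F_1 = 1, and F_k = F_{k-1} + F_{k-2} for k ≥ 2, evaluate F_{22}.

Iterating the recurrence up to F_{17} = 1597 and F_{16} = 987:
F_{18} = F_{17} + F_{16} = 1597 + 987 = 2584
F_{19} = F_{18} + F_{17} = 2584 + 1597 = 4181
F_{20} = F_{19} + F_{18} = 4181 + 2584 = 6765
F_{21} = F_{20} + F_{19} = 6765 + 4181 = 10946
F_{22} = F_{21} + F_{20} = 10946 + 6765 = 17711

17711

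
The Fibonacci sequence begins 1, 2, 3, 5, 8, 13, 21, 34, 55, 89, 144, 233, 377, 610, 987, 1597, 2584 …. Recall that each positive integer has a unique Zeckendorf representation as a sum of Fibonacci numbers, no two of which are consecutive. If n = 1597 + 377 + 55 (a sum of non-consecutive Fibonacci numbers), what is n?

1597 + 377 + 55 = 2029.

2029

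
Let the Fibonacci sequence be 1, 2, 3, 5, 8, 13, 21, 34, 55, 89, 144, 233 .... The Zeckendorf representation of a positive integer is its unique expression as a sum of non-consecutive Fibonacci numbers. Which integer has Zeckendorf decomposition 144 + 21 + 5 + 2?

172

144 + 21 + 5 + 2 = 172.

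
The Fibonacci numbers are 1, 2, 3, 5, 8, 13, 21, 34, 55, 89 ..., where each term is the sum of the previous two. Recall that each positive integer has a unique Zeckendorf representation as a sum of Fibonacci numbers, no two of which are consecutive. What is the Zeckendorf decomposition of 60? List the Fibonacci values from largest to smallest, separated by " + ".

Greedy algorithm:
subtract 55 from 60: 5 remains
subtract 5 from 5: 0 remains
So 60 = 55 + 5, with no two terms consecutive in the sequence.

55 + 5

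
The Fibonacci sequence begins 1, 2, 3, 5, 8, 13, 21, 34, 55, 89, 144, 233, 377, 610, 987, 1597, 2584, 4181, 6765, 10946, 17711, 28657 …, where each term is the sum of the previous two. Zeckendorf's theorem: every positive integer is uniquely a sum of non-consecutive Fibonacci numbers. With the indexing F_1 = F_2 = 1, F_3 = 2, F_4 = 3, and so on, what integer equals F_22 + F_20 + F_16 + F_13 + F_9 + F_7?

F_22 + F_20 + F_16 + F_13 + F_9 + F_7 = 17711 + 6765 + 987 + 233 + 34 + 13 = 25743.

25743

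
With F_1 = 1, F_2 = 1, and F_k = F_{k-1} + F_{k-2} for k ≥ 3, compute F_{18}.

2584

Iterating the recurrence up to F_{11} = 89 and F_{10} = 55:
F_{12} = F_{11} + F_{10} = 89 + 55 = 144
F_{13} = F_{12} + F_{11} = 144 + 89 = 233
F_{14} = F_{13} + F_{12} = 233 + 144 = 377
F_{15} = F_{14} + F_{13} = 377 + 233 = 610
F_{16} = F_{15} + F_{14} = 610 + 377 = 987
F_{17} = F_{16} + F_{15} = 987 + 610 = 1597
F_{18} = F_{17} + F_{16} = 1597 + 987 = 2584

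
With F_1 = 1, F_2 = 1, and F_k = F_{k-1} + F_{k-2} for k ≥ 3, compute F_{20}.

Iterating the recurrence up to F_{12} = 144 and F_{11} = 89:
F_{13} = F_{12} + F_{11} = 144 + 89 = 233
F_{14} = F_{13} + F_{12} = 233 + 144 = 377
F_{15} = F_{14} + F_{13} = 377 + 233 = 610
F_{16} = F_{15} + F_{14} = 610 + 377 = 987
F_{17} = F_{16} + F_{15} = 987 + 610 = 1597
F_{18} = F_{17} + F_{16} = 1597 + 987 = 2584
F_{19} = F_{18} + F_{17} = 2584 + 1597 = 4181
F_{20} = F_{19} + F_{18} = 4181 + 2584 = 6765

6765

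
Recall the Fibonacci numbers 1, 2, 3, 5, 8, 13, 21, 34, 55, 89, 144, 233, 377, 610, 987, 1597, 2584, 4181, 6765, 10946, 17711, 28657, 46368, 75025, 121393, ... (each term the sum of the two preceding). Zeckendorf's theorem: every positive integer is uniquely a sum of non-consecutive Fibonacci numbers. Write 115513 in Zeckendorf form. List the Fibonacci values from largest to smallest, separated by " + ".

115513 − 75025 = 40488
40488 − 28657 = 11831
11831 − 10946 = 885
885 − 610 = 275
275 − 233 = 42
42 − 34 = 8
8 − 8 = 0
So 115513 = 75025 + 28657 + 10946 + 610 + 233 + 34 + 8, with no two terms consecutive in the sequence.

75025 + 28657 + 10946 + 610 + 233 + 34 + 8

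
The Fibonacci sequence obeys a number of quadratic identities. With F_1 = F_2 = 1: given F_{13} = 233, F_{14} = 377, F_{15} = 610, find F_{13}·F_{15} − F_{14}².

233·610 − 377² = 142130 − 142129 = 1. (Cassini's identity: F_{k−1}F_{k+1} − F_k² = (−1)^k.)

1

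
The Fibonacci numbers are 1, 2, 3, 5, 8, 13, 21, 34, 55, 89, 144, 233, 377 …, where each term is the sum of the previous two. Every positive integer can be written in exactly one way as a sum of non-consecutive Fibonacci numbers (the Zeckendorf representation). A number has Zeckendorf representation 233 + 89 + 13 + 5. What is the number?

233 + 89 + 13 + 5 = 340.

340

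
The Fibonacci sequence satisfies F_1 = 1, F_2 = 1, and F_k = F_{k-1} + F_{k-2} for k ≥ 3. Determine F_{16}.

987

Iterating the recurrence up to F_{12} = 144 and F_{11} = 89:
F_{13} = F_{12} + F_{11} = 144 + 89 = 233
F_{14} = F_{13} + F_{12} = 233 + 144 = 377
F_{15} = F_{14} + F_{13} = 377 + 233 = 610
F_{16} = F_{15} + F_{14} = 610 + 377 = 987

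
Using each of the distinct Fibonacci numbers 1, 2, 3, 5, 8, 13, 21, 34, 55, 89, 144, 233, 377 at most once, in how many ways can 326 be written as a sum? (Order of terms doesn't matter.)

7

Starting from the Zeckendorf form and repeatedly splitting a term F_k into F_{k−1} + F_{k−2} (when neither is already used) reaches every representation.
326 = 233+89+3+1 = 233+55+34+3+1 = 233+55+21+13+3+1 = … (4 more), for 7 in all.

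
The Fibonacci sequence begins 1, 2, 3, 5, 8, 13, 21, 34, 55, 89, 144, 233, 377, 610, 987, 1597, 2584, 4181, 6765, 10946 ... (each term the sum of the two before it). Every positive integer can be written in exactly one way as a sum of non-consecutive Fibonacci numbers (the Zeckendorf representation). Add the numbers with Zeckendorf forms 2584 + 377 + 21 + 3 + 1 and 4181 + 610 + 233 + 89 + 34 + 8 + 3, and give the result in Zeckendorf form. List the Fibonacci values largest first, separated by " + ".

6765 + 987 + 377 + 13 + 2

The two numbers are 2986 and 5158, so their sum is 8144.
take 6765 (≤ 8144); 8144 − 6765 = 1379
take 987 (≤ 1379); 1379 − 987 = 392
take 377 (≤ 392); 392 − 377 = 15
take 13 (≤ 15); 15 − 13 = 2
take 2 (≤ 2); 2 − 2 = 0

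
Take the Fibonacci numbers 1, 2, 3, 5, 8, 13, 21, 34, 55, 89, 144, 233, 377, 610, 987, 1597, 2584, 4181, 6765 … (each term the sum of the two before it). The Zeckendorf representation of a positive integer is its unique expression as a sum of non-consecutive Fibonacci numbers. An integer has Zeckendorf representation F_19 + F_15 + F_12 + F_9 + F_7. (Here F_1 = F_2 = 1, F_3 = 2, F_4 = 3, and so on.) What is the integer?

4982

F_19 + F_15 + F_12 + F_9 + F_7 = 4181 + 610 + 144 + 34 + 13 = 4982.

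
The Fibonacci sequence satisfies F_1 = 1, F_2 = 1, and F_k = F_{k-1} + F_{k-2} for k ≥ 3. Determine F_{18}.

2584

Iterating the recurrence up to F_{11} = 89 and F_{10} = 55:
F_{12} = F_{11} + F_{10} = 89 + 55 = 144
F_{13} = F_{12} + F_{11} = 144 + 89 = 233
F_{14} = F_{13} + F_{12} = 233 + 144 = 377
F_{15} = F_{14} + F_{13} = 377 + 233 = 610
F_{16} = F_{15} + F_{14} = 610 + 377 = 987
F_{17} = F_{16} + F_{15} = 987 + 610 = 1597
F_{18} = F_{17} + F_{16} = 1597 + 987 = 2584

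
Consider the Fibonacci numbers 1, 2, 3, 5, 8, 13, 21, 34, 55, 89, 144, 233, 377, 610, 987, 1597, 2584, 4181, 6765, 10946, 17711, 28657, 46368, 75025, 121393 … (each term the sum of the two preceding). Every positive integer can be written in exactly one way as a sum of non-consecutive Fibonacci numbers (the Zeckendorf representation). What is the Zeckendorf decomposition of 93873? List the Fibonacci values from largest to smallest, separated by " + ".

75025 + 17711 + 987 + 144 + 5 + 1

Greedily peel off the largest Fibonacci term at each step:
93873 − 75025 = 18848
18848 − 17711 = 1137
1137 − 987 = 150
150 − 144 = 6
6 − 5 = 1
1 − 1 = 0
So 93873 = 75025 + 17711 + 987 + 144 + 5 + 1, with no two terms consecutive in the sequence.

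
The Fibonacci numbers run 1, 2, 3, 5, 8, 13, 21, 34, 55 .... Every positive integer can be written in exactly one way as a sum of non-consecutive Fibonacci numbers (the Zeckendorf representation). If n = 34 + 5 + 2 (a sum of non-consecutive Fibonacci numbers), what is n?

34 + 5 + 2 = 41.

41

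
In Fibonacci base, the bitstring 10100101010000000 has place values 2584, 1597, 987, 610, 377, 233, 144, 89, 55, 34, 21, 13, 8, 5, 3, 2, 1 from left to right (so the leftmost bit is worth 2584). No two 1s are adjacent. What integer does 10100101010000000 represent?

Summing the place values of the 1 bits: 2584 + 987 + 233 + 89 + 34 = 3927.

3927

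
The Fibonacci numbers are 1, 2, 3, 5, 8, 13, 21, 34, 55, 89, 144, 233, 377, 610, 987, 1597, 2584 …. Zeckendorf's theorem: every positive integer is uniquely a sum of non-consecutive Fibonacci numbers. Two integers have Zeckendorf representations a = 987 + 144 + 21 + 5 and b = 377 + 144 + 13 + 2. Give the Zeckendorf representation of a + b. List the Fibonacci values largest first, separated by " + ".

1597 + 89 + 5 + 2

The two numbers are 1157 and 536, so their sum is 1693.
Greedy algorithm:
take 1597 (≤ 1693); 1693 − 1597 = 96
take 89 (≤ 96); 96 − 89 = 7
take 5 (≤ 7); 7 − 5 = 2
take 2 (≤ 2); 2 − 2 = 0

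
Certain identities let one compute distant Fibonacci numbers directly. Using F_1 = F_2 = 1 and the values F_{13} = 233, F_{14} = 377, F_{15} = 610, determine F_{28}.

By the addition formula F_{m+n} = F_m F_{n+1} + F_{m−1} F_n with m=14, n=14: F_{28} = 377·610 + 233·377 = 229970 + 87841 = 317811.

317811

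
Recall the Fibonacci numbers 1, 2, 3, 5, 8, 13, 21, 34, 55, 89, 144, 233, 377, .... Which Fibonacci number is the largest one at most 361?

233

233 ≤ 361 < 377, so the largest Fibonacci number not exceeding 361 is 233.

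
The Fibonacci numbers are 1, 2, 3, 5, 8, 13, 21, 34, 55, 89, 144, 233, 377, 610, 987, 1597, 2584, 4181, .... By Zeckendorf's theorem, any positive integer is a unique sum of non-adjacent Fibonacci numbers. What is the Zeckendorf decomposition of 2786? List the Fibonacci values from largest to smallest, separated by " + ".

2584 + 144 + 55 + 3

2786 − 2584 = 202
202 − 144 = 58
58 − 55 = 3
3 − 3 = 0
So 2786 = 2584 + 144 + 55 + 3, with no two terms consecutive in the sequence.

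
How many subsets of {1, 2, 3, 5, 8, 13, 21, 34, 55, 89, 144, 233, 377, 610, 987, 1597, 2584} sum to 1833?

Each representation comes from the Zeckendorf form by replacing some F_k with F_{k−1} + F_{k−2} where possible.
1833 = 1597+233+3 = 1597+233+2+1 = 1597+144+89+3 = 987+610+233+3 = 1597+144+89+2+1 = … (23 more), for 28 in all.

28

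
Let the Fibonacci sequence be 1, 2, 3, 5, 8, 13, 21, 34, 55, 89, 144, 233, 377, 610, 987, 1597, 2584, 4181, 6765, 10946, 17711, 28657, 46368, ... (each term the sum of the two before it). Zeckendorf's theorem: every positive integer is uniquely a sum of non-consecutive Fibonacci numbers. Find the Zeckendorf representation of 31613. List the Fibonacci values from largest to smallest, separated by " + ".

Greedy algorithm:
31613: greatest Fibonacci not exceeding it is 28657, leaving 2956
2956: greatest Fibonacci not exceeding it is 2584, leaving 372
372: greatest Fibonacci not exceeding it is 233, leaving 139
139: greatest Fibonacci not exceeding it is 89, leaving 50
50: greatest Fibonacci not exceeding it is 34, leaving 16
16: greatest Fibonacci not exceeding it is 13, leaving 3
3: greatest Fibonacci not exceeding it is 3, leaving 0
So 31613 = 28657 + 2584 + 233 + 89 + 34 + 13 + 3, with no two terms consecutive in the sequence.

28657 + 2584 + 233 + 89 + 34 + 13 + 3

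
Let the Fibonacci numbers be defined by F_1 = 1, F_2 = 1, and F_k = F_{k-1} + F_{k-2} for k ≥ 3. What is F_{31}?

Iterating the recurrence up to F_{25} = 75025 and F_{24} = 46368:
F_{26} = F_{25} + F_{24} = 75025 + 46368 = 121393
F_{27} = F_{26} + F_{25} = 121393 + 75025 = 196418
F_{28} = F_{27} + F_{26} = 196418 + 121393 = 317811
F_{29} = F_{28} + F_{27} = 317811 + 196418 = 514229
F_{30} = F_{29} + F_{28} = 514229 + 317811 = 832040
F_{31} = F_{30} + F_{29} = 832040 + 514229 = 1346269

1346269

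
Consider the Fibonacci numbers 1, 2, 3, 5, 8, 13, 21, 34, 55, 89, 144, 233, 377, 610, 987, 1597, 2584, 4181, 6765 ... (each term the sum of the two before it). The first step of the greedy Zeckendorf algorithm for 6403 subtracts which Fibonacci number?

4181 ≤ 6403 < 6765, so the largest Fibonacci number not exceeding 6403 is 4181.

4181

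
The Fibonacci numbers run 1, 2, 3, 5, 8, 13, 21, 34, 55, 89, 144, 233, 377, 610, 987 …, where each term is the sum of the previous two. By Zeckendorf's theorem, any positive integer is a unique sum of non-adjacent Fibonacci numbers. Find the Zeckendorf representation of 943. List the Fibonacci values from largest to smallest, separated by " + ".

Greedy algorithm:
943: greatest Fibonacci not exceeding it is 610, leaving 333
333: greatest Fibonacci not exceeding it is 233, leaving 100
100: greatest Fibonacci not exceeding it is 89, leaving 11
11: greatest Fibonacci not exceeding it is 8, leaving 3
3: greatest Fibonacci not exceeding it is 3, leaving 0
So 943 = 610 + 233 + 89 + 8 + 3, with no two terms consecutive in the sequence.

610 + 233 + 89 + 8 + 3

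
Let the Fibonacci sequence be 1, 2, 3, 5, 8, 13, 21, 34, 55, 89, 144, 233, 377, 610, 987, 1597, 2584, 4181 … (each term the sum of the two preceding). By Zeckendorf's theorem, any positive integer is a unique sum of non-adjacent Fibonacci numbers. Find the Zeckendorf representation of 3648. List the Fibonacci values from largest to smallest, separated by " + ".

3648: greatest Fibonacci not exceeding it is 2584, leaving 1064
1064: greatest Fibonacci not exceeding it is 987, leaving 77
77: greatest Fibonacci not exceeding it is 55, leaving 22
22: greatest Fibonacci not exceeding it is 21, leaving 1
1: greatest Fibonacci not exceeding it is 1, leaving 0
So 3648 = 2584 + 987 + 55 + 21 + 1, with no two terms consecutive in the sequence.

2584 + 987 + 55 + 21 + 1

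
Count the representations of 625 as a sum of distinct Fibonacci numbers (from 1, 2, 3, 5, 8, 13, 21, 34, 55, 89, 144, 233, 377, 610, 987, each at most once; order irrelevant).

625 = 610+13+2 = 610+8+5+2 = 377+233+13+2 = 377+233+8+5+2 = 377+144+89+13+2 = … (4 more), for 9 in all.

9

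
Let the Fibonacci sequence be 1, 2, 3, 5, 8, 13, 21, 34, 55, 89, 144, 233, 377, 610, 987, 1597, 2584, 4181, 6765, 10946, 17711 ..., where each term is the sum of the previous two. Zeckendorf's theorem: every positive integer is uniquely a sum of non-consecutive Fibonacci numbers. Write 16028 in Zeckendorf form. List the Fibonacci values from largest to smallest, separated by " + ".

take 10946 (≤ 16028); 16028 − 10946 = 5082
take 4181 (≤ 5082); 5082 − 4181 = 901
take 610 (≤ 901); 901 − 610 = 291
take 233 (≤ 291); 291 − 233 = 58
take 55 (≤ 58); 58 − 55 = 3
take 3 (≤ 3); 3 − 3 = 0
So 16028 = 10946 + 4181 + 610 + 233 + 55 + 3, with no two terms consecutive in the sequence.

10946 + 4181 + 610 + 233 + 55 + 3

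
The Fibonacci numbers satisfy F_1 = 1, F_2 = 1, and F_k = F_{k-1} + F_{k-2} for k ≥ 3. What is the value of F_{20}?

6765

Iterating the recurrence up to F_{14} = 377 and F_{13} = 233:
F_{15} = F_{14} + F_{13} = 377 + 233 = 610
F_{16} = F_{15} + F_{14} = 610 + 377 = 987
F_{17} = F_{16} + F_{15} = 987 + 610 = 1597
F_{18} = F_{17} + F_{16} = 1597 + 987 = 2584
F_{19} = F_{18} + F_{17} = 2584 + 1597 = 4181
F_{20} = F_{19} + F_{18} = 4181 + 2584 = 6765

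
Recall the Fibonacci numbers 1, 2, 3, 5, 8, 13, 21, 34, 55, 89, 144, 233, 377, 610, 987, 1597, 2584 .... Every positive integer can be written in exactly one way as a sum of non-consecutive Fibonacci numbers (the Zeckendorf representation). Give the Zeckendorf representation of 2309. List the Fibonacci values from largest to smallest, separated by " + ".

Greedy algorithm:
2309: greatest Fibonacci not exceeding it is 1597, leaving 712
712: greatest Fibonacci not exceeding it is 610, leaving 102
102: greatest Fibonacci not exceeding it is 89, leaving 13
13: greatest Fibonacci not exceeding it is 13, leaving 0
So 2309 = 1597 + 610 + 89 + 13, with no two terms consecutive in the sequence.

1597 + 610 + 89 + 13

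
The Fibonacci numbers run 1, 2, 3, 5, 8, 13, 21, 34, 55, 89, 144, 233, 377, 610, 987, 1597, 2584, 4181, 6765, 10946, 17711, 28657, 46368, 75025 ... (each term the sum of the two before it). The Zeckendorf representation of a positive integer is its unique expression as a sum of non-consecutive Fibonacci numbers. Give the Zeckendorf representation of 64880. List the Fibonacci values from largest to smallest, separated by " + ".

46368 + 17711 + 610 + 144 + 34 + 13

Greedily peel off the largest Fibonacci term at each step:
64880 − 46368 = 18512
18512 − 17711 = 801
801 − 610 = 191
191 − 144 = 47
47 − 34 = 13
13 − 13 = 0
So 64880 = 46368 + 17711 + 610 + 144 + 34 + 13, with no two terms consecutive in the sequence.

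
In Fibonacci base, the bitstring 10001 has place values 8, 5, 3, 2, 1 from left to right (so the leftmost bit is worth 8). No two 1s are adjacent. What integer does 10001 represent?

9

Summing the place values of the 1 bits: 8 + 1 = 9.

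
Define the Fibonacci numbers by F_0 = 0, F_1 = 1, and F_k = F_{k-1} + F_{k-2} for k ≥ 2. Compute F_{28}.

Iterating the recurrence up to F_{20} = 6765 and F_{19} = 4181:
F_{21} = F_{20} + F_{19} = 6765 + 4181 = 10946
F_{22} = F_{21} + F_{20} = 10946 + 6765 = 17711
F_{23} = F_{22} + F_{21} = 17711 + 10946 = 28657
F_{24} = F_{23} + F_{22} = 28657 + 17711 = 46368
F_{25} = F_{24} + F_{23} = 46368 + 28657 = 75025
F_{26} = F_{25} + F_{24} = 75025 + 46368 = 121393
F_{27} = F_{26} + F_{25} = 121393 + 75025 = 196418
F_{28} = F_{27} + F_{26} = 196418 + 121393 = 317811

317811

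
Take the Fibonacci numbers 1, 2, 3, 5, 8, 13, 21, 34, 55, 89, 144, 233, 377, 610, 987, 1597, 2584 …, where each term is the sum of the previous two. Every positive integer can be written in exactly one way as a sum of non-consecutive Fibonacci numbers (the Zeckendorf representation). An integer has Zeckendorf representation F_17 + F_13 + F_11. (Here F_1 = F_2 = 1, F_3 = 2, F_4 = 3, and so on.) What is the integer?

F_17 + F_13 + F_11 = 1597 + 233 + 89 = 1919.

1919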